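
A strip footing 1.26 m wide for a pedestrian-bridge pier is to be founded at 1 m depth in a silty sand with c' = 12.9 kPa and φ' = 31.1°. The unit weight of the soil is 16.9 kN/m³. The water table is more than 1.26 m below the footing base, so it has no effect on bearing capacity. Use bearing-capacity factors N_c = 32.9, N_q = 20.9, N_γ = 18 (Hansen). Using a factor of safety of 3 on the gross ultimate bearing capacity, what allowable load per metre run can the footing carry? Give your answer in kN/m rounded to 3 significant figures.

Overburden at base level: q = 16.9 × 1 = 16.9 kPa.
Cohesion term c·N_c = 12.9 × 32.9 = 424.41 kPa; surcharge term q·N_q = 16.9 × 20.9 = 353.21 kPa; self-weight term 0.5·γ·B·N_γ = 0.5 × 16.9 × 1.26 × 18 = 191.65 kPa.
q_ult = 424.41 + 353.21 + 191.65 = 969.27 kPa.
Gross allowable pressure q_all = 969.27 / 3 = 323.09 kPa.
Allowable wall load = q_all × B = 323.09 × 1.26 = 407.09 kN per metre run.

≈ 407 kN/m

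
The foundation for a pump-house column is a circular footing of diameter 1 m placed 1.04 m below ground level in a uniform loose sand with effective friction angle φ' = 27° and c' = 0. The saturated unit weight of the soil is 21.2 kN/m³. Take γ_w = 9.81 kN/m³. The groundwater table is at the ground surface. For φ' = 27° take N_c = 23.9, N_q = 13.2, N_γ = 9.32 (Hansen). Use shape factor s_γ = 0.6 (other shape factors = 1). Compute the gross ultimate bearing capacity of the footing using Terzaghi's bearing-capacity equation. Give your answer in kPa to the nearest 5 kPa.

γ' = 21.2 − 9.81 = 11.39 kN/m³ (submerged throughout). q = 11.39 × 1.04 = 11.846 kPa; the same γ' applies in the ½γBN_γ term.
q·N_q = 11.846 × 13.2 = 156.36 kPa
0.5·γ·B·N_γ·s_γ = 0.5 × 11.39 × 1 × 9.32 × 0.6 = 31.846 kPa
q_ult = 156.36 + 31.846 = 188.21 kPa.

q_ult ≈ 190 kPa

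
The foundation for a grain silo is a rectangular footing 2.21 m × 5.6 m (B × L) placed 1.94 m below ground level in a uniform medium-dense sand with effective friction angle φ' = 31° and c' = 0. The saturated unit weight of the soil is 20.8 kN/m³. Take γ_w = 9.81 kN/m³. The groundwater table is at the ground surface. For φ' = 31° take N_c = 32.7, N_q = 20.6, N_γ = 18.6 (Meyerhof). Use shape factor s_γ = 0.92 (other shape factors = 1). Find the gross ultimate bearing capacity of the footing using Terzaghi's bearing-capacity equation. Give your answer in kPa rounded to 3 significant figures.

With the water table at the surface the whole profile is submerged: γ' = 20.8 − 9.81 = 10.99 kN/m³, so q = γ'·D_f = 21.321 kPa; the same γ' applies in the ½γBN_γ term.
q_ult = q·N_q + 0.5·γ·B·N_γ·s_γ
     = 21.321 × 20.6 + 0.5 × 10.99 × 2.21 × 18.6 × 0.92
     = 439.2 + 207.81 = 647.01 kPa.

q_ult ≈ 647 kPa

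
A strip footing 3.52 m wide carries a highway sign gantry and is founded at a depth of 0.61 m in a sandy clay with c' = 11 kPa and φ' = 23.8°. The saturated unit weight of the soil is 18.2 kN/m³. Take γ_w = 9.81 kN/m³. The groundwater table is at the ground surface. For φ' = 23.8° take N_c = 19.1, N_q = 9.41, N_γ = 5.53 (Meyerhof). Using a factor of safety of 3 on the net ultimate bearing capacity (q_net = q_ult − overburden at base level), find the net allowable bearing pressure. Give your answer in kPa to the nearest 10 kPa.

q_all(net) ≈ 110 kPa

Water table at ground surface, so effective unit weight γ' = 18.2 − 9.81 = 8.39 kN/m³ is used throughout; overburden q = 8.39 × 0.61 = 5.1179 kPa; the same γ' applies in the ½γBN_γ term.
Cohesion term c·N_c = 11 × 19.1 = 210.1 kPa; surcharge term q·N_q = 5.1179 × 9.41 = 48.159 kPa; self-weight term 0.5·γ·B·N_γ = 0.5 × 8.39 × 3.52 × 5.53 = 81.658 kPa.
q_ult = 210.1 + 48.159 + 81.658 = 339.92 kPa.
q_net = 339.92 − 5.1179 = 334.8 kPa.
q_all(net) = 334.8 / 3 = 111.6 kPa.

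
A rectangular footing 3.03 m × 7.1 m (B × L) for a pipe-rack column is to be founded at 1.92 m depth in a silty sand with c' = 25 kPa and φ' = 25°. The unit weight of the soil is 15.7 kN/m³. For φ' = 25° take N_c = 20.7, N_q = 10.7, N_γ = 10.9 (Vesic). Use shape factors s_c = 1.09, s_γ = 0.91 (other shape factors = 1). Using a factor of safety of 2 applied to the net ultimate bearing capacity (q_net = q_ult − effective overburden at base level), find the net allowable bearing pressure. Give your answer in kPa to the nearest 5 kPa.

Overburden at base level: q = 15.7 × 1.92 = 30.144 kPa.
Cohesion term c·N_c·s_c = 25 × 20.7 × 1.09 = 564.08 kPa; surcharge term q·N_q = 30.144 × 10.7 = 322.54 kPa; self-weight term 0.5·γ·B·N_γ·s_γ = 0.5 × 15.7 × 3.03 × 10.9 × 0.91 = 235.93 kPa.
q_ult = 564.08 + 322.54 + 235.93 = 1122.5 kPa.
Net ultimate: q_net = 1122.5 − 30.144 = 1092.4 kPa.
q_all(net) = 1092.4 / 2 = 546.2 kPa.

q_all(net) ≈ 545 kPa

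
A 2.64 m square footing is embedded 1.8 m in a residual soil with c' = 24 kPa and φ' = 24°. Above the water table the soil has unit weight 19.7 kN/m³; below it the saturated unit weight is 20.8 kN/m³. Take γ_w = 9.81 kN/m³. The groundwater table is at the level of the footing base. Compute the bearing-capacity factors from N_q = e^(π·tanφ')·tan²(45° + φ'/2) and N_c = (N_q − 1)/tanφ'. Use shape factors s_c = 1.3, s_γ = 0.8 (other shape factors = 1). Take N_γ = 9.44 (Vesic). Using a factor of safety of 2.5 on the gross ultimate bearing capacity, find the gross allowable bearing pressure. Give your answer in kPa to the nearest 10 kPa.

q_all ≈ 420 kPa

N_q = e^(π·tan24°)·tan²(57°) = 9.6; N_c = (N_q − 1)/tanφ' = 19.32.
Overburden at base level: q = 19.7 × 1.8 = 35.46 kPa.
Below the base the soil is submerged, so the ½γBN_γ term uses γ' = 20.8 − 9.81 = 10.99 kN/m³.
Cohesion term c·N_c·s_c = 24 × 19.324 × 1.3 = 602.89 kPa; surcharge term q·N_q = 35.46 × 9.6034 = 340.54 kPa; self-weight term 0.5·γ·B·N_γ·s_γ = 0.5 × 10.99 × 2.64 × 9.44 × 0.8 = 109.56 kPa.
q_ult = 602.89 + 340.54 + 109.56 = 1053 kPa.
q_all = 1053 / 2.5 = 421.19 kPa.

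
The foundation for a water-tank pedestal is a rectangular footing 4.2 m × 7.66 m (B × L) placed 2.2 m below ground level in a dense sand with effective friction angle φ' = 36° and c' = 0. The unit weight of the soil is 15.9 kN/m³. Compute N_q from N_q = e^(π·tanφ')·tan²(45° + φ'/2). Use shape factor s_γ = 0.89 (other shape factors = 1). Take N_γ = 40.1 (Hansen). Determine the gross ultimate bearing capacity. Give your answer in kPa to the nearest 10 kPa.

tan36° = 0.7265, so N_q = e^(π×0.7265)·tan²(63°) = 9.801 × 3.852 = 37.75.
Overburden at base level: q = 15.9 × 2.2 = 34.98 kPa.
Surcharge term q·N_q = 34.98 × 37.752 = 1320.6 kPa; self-weight term 0.5·γ·B·N_γ·s_γ = 0.5 × 15.9 × 4.2 × 40.1 × 0.89 = 1191.7 kPa.
q_ult = 1320.6 + 1191.7 = 2512.2 kPa.

q_ult ≈ 2510 kPa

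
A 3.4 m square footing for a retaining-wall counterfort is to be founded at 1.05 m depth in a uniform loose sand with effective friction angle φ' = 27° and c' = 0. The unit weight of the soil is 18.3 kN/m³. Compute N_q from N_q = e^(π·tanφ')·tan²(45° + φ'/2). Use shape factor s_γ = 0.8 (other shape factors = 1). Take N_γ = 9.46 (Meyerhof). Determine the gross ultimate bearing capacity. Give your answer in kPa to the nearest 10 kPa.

q_ult ≈ 490 kPa

tan27° = 0.5095, so N_q = e^(π×0.5095)·tan²(58.5°) = 4.957 × 2.663 = 13.2.
Overburden at base level: q = 18.3 × 1.05 = 19.215 kPa.
Surcharge term q·N_q = 19.215 × 13.199 = 253.62 kPa; self-weight term 0.5·γ·B·N_γ·s_γ = 0.5 × 18.3 × 3.4 × 9.46 × 0.8 = 235.44 kPa.
q_ult = 253.62 + 235.44 = 489.06 kPa.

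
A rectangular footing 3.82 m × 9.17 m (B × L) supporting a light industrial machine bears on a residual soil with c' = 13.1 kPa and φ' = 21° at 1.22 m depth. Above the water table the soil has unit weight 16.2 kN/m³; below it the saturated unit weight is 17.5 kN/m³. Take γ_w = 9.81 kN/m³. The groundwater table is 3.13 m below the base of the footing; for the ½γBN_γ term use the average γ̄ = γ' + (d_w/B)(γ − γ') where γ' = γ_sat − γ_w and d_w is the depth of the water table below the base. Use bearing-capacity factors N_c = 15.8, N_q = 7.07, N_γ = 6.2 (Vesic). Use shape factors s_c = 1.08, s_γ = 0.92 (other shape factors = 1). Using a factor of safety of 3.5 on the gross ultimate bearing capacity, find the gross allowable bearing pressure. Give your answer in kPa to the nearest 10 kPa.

q_all ≈ 150 kPa

q = γ·D_f = 16.2 × 1.22 = 19.764 kPa.
γ' = 7.69 kN/m³; averaging over the depth B below the base, γ̄ = γ' + (d_w/B)(γ − γ') = 14.663 kN/m³.
c·N_c·s_c = 13.1 × 15.8 × 1.08 = 223.54 kPa
q·N_q = 19.764 × 7.07 = 139.73 kPa
0.5·γ·B·N_γ·s_γ = 0.5 × 14.663 × 3.82 × 6.2 × 0.92 = 159.75 kPa
q_ult = 223.54 + 139.73 + 159.75 = 523.02 kPa.
q_all = 523.02 / 3.5 = 149.43 kPa.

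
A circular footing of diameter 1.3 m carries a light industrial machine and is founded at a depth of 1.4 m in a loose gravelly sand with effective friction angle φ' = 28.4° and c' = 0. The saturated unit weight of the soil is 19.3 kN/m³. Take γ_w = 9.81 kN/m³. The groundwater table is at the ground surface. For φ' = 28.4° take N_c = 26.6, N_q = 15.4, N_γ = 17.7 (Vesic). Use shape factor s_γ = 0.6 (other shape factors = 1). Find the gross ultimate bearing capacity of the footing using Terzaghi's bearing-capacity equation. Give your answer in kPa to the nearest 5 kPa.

With the water table at the surface the whole profile is submerged: γ' = 19.3 − 9.81 = 9.49 kN/m³, so q = γ'·D_f = 13.286 kPa; the same γ' applies in the ½γBN_γ term.
q_ult = q·N_q + 0.5·γ·B·N_γ·s_γ
     = 13.286 × 15.4 + 0.5 × 9.49 × 1.3 × 17.7 × 0.6
     = 204.6 + 65.509 = 270.11 kPa.

q_ult ≈ 270 kPa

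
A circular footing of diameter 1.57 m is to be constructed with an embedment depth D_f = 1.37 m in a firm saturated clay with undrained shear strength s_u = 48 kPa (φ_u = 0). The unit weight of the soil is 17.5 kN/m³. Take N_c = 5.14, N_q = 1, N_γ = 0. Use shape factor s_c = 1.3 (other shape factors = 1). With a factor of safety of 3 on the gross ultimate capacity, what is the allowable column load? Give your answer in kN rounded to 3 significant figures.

P_all ≈ 222 kN

q = γ·D_f = 17.5 × 1.37 = 23.975 kPa.
c·N_c·s_c = 48 × 5.14 × 1.3 = 320.74 kPa
q·N_q = 23.975 × 1 = 23.975 kPa
q_ult = 320.74 + 23.975 = 344.71 kPa.
Gross allowable pressure q_all = 344.71 / 3 = 114.9 kPa.
Footing area = 1.9359 m², so allowable column load = 114.9 × 1.9359 = 222.44 kN.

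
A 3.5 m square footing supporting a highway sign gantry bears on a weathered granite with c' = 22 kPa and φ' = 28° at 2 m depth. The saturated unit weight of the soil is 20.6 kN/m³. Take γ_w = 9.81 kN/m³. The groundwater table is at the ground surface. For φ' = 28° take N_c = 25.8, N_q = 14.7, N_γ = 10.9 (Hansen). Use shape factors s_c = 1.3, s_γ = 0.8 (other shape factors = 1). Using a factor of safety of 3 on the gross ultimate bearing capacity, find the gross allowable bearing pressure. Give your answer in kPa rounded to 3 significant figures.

Water table at ground surface, so effective unit weight γ' = 20.6 − 9.81 = 10.79 kN/m³ is used throughout; overburden q = 10.79 × 2 = 21.58 kPa; the same γ' applies in the ½γBN_γ term.
Cohesion term c·N_c·s_c = 22 × 25.8 × 1.3 = 737.88 kPa; surcharge term q·N_q = 21.58 × 14.7 = 317.23 kPa; self-weight term 0.5·γ·B·N_γ·s_γ = 0.5 × 10.79 × 3.5 × 10.9 × 0.8 = 164.66 kPa.
q_ult = 737.88 + 317.23 + 164.66 = 1219.8 kPa.
q_all = 1219.8 / 3 = 406.59 kPa.

q_all ≈ 407 kPa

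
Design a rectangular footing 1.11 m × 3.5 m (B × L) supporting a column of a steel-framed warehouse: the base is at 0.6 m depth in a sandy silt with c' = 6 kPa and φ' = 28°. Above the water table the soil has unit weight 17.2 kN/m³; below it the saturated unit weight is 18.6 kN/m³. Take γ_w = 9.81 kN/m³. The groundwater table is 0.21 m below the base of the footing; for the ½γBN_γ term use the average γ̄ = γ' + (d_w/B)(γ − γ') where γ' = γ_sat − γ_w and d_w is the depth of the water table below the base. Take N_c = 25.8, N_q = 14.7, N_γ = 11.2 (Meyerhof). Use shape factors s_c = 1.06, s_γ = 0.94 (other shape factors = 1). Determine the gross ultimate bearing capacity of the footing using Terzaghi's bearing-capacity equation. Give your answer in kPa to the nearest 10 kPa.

q_ult ≈ 380 kPa

q = γ·D_f = 17.2 × 0.6 = 10.32 kPa.
γ' = 8.79 kN/m³; averaging over the depth B below the base, γ̄ = γ' + (d_w/B)(γ − γ') = 10.381 kN/m³.
c·N_c·s_c = 6 × 25.8 × 1.06 = 164.09 kPa
q·N_q = 10.32 × 14.7 = 151.7 kPa
0.5·γ·B·N_γ·s_γ = 0.5 × 10.381 × 1.11 × 11.2 × 0.94 = 60.657 kPa
q_ult = 164.09 + 151.7 + 60.657 = 376.45 kPa.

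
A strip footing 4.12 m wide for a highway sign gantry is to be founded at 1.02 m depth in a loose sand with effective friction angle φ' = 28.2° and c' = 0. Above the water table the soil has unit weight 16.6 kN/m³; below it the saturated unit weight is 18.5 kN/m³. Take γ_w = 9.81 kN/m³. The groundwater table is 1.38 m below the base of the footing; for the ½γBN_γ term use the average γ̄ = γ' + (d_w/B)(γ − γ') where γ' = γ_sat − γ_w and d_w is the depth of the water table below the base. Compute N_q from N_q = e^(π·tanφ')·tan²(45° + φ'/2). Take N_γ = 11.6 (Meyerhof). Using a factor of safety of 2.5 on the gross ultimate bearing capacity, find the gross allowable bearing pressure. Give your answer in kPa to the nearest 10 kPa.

N_q = e^(π·tan28.2°)·tan²(59.1°) = 15.05.
Overburden at base level: q = 16.6 × 1.02 = 16.932 kPa.
The water table is 1.38 m below the base (< B = 4.12 m), so the ½γBN_γ term uses γ̄ = γ' + (d_w/B)(γ − γ') = 8.69 + (1.38/4.12)(16.6 − 8.69) = 11.339 kN/m³.
Surcharge term q·N_q = 16.932 × 15.047 = 254.78 kPa; self-weight term 0.5·γ·B·N_γ = 0.5 × 11.339 × 4.12 × 11.6 = 270.97 kPa.
q_ult = 254.78 + 270.97 = 525.75 kPa.
q_all = 525.75 / 2.5 = 210.3 kPa.

q_all ≈ 210 kPa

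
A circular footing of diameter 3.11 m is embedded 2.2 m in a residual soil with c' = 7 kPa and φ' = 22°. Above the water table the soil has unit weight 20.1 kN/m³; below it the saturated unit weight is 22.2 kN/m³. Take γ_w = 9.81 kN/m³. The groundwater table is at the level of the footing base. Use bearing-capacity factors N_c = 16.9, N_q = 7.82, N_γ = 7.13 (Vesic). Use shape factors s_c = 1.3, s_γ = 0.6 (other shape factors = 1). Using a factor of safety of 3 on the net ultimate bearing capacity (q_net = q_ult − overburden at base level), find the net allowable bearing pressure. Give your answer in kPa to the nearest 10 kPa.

q_all(net) ≈ 180 kPa

Overburden at base level: q = 20.1 × 2.2 = 44.22 kPa.
Below the base the soil is submerged, so the ½γBN_γ term uses γ' = 22.2 − 9.81 = 12.39 kN/m³.
Cohesion term c·N_c·s_c = 7 × 16.9 × 1.3 = 153.79 kPa; surcharge term q·N_q = 44.22 × 7.82 = 345.8 kPa; self-weight term 0.5·γ·B·N_γ·s_γ = 0.5 × 12.39 × 3.11 × 7.13 × 0.6 = 82.422 kPa.
q_ult = 153.79 + 345.8 + 82.422 = 582.01 kPa.
q_net = 582.01 − 44.22 = 537.79 kPa.
q_all(net) = 537.79 / 3 = 179.26 kPa.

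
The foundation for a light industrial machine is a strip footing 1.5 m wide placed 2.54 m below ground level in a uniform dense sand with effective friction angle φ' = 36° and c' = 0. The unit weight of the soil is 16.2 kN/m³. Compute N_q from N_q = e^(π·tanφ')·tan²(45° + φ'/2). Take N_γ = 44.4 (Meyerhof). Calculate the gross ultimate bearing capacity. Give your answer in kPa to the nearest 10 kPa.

q_ult ≈ 2090 kPa

tan36° = 0.7265, so N_q = e^(π×0.7265)·tan²(63°) = 9.801 × 3.852 = 37.75.
q = γ·D_f = 16.2 × 2.54 = 41.148 kPa.
q·N_q = 41.148 × 37.752 = 1553.4 kPa
0.5·γ·B·N_γ = 0.5 × 16.2 × 1.5 × 44.4 = 539.46 kPa
q_ult = 1553.4 + 539.46 = 2092.9 kPa.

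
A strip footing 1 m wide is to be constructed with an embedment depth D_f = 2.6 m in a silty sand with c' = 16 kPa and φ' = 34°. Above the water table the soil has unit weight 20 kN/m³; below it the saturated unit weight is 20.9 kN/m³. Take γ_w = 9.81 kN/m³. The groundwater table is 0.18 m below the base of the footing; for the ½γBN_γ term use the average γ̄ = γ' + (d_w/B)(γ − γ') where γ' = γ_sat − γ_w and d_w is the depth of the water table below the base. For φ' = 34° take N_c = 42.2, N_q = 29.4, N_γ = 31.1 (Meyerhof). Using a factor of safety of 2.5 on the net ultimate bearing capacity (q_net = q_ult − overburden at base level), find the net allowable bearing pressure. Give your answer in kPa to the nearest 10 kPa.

q_all(net) ≈ 940 kPa

Effective surcharge at the founding depth q = γ·D_f = 20 × 2.6 = 52 kPa.
With d_w = 0.18 m < B, γ̄ = 11.09 + (0.18/1) × (20 − 11.09) = 12.694 kN/m³.
q_ult = c·N_c + q·N_q + 0.5·γ·B·N_γ
     = 16 × 42.2 + 52 × 29.4 + 0.5 × 12.694 × 1 × 31.1
     = 675.2 + 1528.8 + 197.39 = 2401.4 kPa.
q_net = 2401.4 − 52 = 2349.4 kPa.
q_all(net) = 2349.4 / 2.5 = 939.76 kPa.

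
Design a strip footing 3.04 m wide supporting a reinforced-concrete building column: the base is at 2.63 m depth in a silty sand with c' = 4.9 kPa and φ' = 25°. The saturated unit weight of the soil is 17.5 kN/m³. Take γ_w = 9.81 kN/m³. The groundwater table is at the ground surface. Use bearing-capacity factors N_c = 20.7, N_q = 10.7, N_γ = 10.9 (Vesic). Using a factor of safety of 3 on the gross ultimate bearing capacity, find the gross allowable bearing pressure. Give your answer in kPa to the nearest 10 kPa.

With the water table at the surface the whole profile is submerged: γ' = 17.5 − 9.81 = 7.69 kN/m³, so q = γ'·D_f = 20.225 kPa; the same γ' applies in the ½γBN_γ term.
q_ult = c·N_c + q·N_q + 0.5·γ·B·N_γ
     = 4.9 × 20.7 + 20.225 × 10.7 + 0.5 × 7.69 × 3.04 × 10.9
     = 101.43 + 216.4 + 127.41 = 445.24 kPa.
q_all = 445.24 / 3 = 148.41 kPa.

q_all ≈ 150 kPa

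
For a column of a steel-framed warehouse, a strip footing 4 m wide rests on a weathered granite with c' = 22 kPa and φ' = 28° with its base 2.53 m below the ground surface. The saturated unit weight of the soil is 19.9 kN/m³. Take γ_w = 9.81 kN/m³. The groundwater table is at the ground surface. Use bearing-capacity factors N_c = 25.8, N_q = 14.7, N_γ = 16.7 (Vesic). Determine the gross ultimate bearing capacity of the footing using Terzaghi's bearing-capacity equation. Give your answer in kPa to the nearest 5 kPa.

With the water table at the surface the whole profile is submerged: γ' = 19.9 − 9.81 = 10.09 kN/m³, so q = γ'·D_f = 25.528 kPa; the same γ' applies in the ½γBN_γ term.
q_ult = c·N_c + q·N_q + 0.5·γ·B·N_γ
     = 22 × 25.8 + 25.528 × 14.7 + 0.5 × 10.09 × 4 × 16.7
     = 567.6 + 375.26 + 337.01 = 1279.9 kPa.

q_ult ≈ 1280 kPa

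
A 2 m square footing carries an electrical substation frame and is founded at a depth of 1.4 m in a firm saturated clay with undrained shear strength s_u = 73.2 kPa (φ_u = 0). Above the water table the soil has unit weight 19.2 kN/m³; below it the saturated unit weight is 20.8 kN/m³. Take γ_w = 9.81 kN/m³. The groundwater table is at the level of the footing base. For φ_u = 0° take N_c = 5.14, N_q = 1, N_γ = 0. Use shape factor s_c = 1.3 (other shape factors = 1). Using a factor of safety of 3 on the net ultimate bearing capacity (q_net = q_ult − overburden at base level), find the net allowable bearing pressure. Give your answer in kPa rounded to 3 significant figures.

q_all(net) ≈ 163 kPa

Effective surcharge at the founding depth q = γ·D_f = 19.2 × 1.4 = 26.88 kPa.
q_ult = c·N_c·s_c + q·N_q
     = 73.2 × 5.14 × 1.3 + 26.88 × 1
     = 489.12 + 26.88 = 516 kPa.
q_net = 516 − 26.88 = 489.12 kPa.
q_all(net) = 489.12 / 3 = 163.04 kPa.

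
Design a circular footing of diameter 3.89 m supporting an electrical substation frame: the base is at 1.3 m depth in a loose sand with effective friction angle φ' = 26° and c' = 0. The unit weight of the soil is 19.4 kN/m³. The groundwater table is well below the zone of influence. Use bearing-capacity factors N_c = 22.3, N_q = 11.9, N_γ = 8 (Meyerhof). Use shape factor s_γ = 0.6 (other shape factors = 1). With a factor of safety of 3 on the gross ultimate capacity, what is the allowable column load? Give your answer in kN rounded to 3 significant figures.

P_all ≈ 1910 kN

q = γ·D_f = 19.4 × 1.3 = 25.22 kPa.
q·N_q = 25.22 × 11.9 = 300.12 kPa
0.5·γ·B·N_γ·s_γ = 0.5 × 19.4 × 3.89 × 8 × 0.6 = 181.12 kPa
q_ult = 300.12 + 181.12 = 481.24 kPa.
Gross allowable pressure q_all = 481.24 / 3 = 160.41 kPa.
Footing area = 11.8847 m², so allowable column load = 160.41 × 11.8847 = 1906.5 kN.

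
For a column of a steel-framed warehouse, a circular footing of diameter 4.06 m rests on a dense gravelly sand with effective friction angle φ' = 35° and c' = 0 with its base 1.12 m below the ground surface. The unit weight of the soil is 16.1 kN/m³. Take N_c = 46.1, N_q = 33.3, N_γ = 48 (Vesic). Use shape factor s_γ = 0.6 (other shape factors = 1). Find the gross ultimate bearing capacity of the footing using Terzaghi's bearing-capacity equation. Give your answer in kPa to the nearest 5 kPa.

q_ult ≈ 1540 kPa

q = γ·D_f = 16.1 × 1.12 = 18.032 kPa.
q·N_q = 18.032 × 33.3 = 600.47 kPa
0.5·γ·B·N_γ·s_γ = 0.5 × 16.1 × 4.06 × 48 × 0.6 = 941.27 kPa
q_ult = 600.47 + 941.27 = 1541.7 kPa.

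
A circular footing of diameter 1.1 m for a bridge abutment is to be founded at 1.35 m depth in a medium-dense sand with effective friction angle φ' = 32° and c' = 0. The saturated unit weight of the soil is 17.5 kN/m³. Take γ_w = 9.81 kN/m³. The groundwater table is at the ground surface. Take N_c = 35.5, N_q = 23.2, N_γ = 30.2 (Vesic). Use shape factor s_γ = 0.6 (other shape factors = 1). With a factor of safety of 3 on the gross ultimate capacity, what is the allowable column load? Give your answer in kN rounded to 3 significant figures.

Water table at ground surface, so effective unit weight γ' = 17.5 − 9.81 = 7.69 kN/m³ is used throughout; overburden q = 7.69 × 1.35 = 10.382 kPa; the same γ' applies in the ½γBN_γ term.
Surcharge term q·N_q = 10.382 × 23.2 = 240.85 kPa; self-weight term 0.5·γ·B·N_γ·s_γ = 0.5 × 7.69 × 1.1 × 30.2 × 0.6 = 76.639 kPa.
q_ult = 240.85 + 76.639 = 317.49 kPa.
Gross allowable pressure q_all = 317.49 / 3 = 105.83 kPa.
Footing area = 0.9503 m², so allowable column load = 105.83 × 0.9503 = 100.57 kN.

P_all ≈ 101 kN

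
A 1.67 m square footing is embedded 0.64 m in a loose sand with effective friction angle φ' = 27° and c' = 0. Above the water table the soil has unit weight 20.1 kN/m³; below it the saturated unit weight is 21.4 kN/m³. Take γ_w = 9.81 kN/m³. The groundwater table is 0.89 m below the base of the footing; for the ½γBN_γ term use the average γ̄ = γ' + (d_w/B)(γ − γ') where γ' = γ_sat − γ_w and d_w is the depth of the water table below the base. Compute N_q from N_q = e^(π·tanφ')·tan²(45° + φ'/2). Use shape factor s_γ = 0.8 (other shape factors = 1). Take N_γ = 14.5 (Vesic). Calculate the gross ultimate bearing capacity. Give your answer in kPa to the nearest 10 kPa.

q_ult ≈ 330 kPa

tan27° = 0.5095, so N_q = e^(π×0.5095)·tan²(58.5°) = 4.957 × 2.663 = 13.2.
Overburden at base level: q = 20.1 × 0.64 = 12.864 kPa.
The water table is 0.89 m below the base (< B = 1.67 m), so the ½γBN_γ term uses γ̄ = γ' + (d_w/B)(γ − γ') = 11.59 + (0.89/1.67)(20.1 − 11.59) = 16.125 kN/m³.
Surcharge term q·N_q = 12.864 × 13.199 = 169.79 kPa; self-weight term 0.5·γ·B·N_γ·s_γ = 0.5 × 16.125 × 1.67 × 14.5 × 0.8 = 156.19 kPa.
q_ult = 169.79 + 156.19 = 325.98 kPa.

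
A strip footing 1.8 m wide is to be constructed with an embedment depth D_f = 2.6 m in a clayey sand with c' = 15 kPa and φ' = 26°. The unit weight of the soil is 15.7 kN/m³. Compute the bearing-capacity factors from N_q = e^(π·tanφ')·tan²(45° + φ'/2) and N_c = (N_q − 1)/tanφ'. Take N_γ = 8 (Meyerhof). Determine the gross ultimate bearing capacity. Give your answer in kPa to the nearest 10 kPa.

tan26° = 0.4877, so N_q = e^(π×0.4877)·tan²(58°) = 4.629 × 2.561 = 11.85.
N_c = (11.85 − 1)/tan26° = 22.25.
Overburden at base level: q = 15.7 × 2.6 = 40.82 kPa.
Cohesion term c·N_c = 15 × 22.254 = 333.82 kPa; surcharge term q·N_q = 40.82 × 11.854 = 483.89 kPa; self-weight term 0.5·γ·B·N_γ = 0.5 × 15.7 × 1.8 × 8 = 113.04 kPa.
q_ult = 333.82 + 483.89 + 113.04 = 930.74 kPa.

q_ult ≈ 930 kPa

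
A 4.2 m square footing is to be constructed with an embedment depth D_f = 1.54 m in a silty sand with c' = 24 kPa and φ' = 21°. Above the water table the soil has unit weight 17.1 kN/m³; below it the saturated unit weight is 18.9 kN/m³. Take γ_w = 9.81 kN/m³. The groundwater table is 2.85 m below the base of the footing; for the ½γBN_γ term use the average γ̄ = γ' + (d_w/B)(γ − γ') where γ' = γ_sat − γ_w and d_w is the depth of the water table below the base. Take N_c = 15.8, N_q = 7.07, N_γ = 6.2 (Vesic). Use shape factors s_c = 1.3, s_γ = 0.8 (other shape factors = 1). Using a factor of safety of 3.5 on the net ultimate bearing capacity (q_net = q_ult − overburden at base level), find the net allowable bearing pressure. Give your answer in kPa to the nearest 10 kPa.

Effective surcharge at the founding depth q = γ·D_f = 17.1 × 1.54 = 26.334 kPa.
With d_w = 2.85 m < B, γ̄ = 9.09 + (2.85/4.2) × (17.1 − 9.09) = 14.525 kN/m³.
q_ult = c·N_c·s_c + q·N_q + 0.5·γ·B·N_γ·s_γ
     = 24 × 15.8 × 1.3 + 26.334 × 7.07 + 0.5 × 14.525 × 4.2 × 6.2 × 0.8
     = 492.96 + 186.18 + 151.3 = 830.44 kPa.
q_net = 830.44 − 26.334 = 804.1 kPa.
q_all(net) = 804.1 / 3.5 = 229.74 kPa.

q_all(net) ≈ 230 kPa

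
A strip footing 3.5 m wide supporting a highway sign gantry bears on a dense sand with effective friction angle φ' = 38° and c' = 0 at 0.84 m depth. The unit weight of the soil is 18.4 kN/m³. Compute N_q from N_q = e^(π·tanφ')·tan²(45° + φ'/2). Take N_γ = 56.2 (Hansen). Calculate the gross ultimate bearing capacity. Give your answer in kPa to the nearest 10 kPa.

tan38° = 0.7813, so N_q = e^(π×0.7813)·tan²(64°) = 11.64 × 4.204 = 48.93.
q = γ·D_f = 18.4 × 0.84 = 15.456 kPa.
q·N_q = 15.456 × 48.933 = 756.31 kPa
0.5·γ·B·N_γ = 0.5 × 18.4 × 3.5 × 56.2 = 1809.6 kPa
q_ult = 756.31 + 1809.6 = 2566 kPa.

q_ult ≈ 2570 kPa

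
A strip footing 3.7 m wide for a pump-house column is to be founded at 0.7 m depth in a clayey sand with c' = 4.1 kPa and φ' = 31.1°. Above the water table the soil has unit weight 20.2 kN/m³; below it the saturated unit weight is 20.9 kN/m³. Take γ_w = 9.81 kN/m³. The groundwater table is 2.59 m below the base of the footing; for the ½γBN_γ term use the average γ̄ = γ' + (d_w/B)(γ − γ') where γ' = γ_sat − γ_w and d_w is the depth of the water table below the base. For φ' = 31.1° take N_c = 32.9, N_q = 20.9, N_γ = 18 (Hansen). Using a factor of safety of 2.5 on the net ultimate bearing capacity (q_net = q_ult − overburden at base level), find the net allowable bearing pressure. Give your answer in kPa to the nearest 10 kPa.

q = γ·D_f = 20.2 × 0.7 = 14.14 kPa.
γ' = 11.09 kN/m³; averaging over the depth B below the base, γ̄ = γ' + (d_w/B)(γ − γ') = 17.467 kN/m³.
c·N_c = 4.1 × 32.9 = 134.89 kPa
q·N_q = 14.14 × 20.9 = 295.53 kPa
0.5·γ·B·N_γ = 0.5 × 17.467 × 3.7 × 18 = 581.65 kPa
q_ult = 134.89 + 295.53 + 581.65 = 1012.1 kPa.
q_net = 1012.1 − 14.14 = 997.93 kPa.
q_all(net) = 997.93 / 2.5 = 399.17 kPa.

q_all(net) ≈ 400 kPa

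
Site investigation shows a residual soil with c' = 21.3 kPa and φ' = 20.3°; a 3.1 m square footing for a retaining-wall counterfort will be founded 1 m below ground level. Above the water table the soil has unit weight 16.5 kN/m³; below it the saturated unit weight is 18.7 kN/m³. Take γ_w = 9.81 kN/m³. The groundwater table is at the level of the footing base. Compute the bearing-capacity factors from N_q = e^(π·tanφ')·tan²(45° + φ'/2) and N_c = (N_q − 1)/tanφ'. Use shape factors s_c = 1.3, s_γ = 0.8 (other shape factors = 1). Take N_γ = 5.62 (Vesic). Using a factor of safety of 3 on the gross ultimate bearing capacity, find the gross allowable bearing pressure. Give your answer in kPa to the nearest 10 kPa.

N_q = e^(π·tan20.3°)·tan²(55.15°) = 6.59; N_c = (N_q − 1)/tanφ' = 15.12.
Effective surcharge at the founding depth q = γ·D_f = 16.5 × 1 = 16.5 kPa.
The water table coincides with the base, so in the self-weight term γ → γ' = 8.89 kN/m³.
q_ult = c·N_c·s_c + q·N_q + 0.5·γ·B·N_γ·s_γ
     = 21.3 × 15.12 × 1.3 + 16.5 × 6.5931 + 0.5 × 8.89 × 3.1 × 5.62 × 0.8
     = 418.68 + 108.79 + 61.953 = 589.41 kPa.
q_all = 589.41 / 3 = 196.47 kPa.

q_all ≈ 200 kPa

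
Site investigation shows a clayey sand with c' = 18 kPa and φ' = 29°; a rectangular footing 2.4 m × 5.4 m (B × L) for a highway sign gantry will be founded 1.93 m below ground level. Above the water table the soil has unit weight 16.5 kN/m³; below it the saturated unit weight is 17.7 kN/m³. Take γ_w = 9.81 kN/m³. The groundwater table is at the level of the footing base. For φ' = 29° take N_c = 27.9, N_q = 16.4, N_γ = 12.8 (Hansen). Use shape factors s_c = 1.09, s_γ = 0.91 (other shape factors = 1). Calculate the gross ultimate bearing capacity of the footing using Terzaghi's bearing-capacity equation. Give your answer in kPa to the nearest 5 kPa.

Effective surcharge at the founding depth q = γ·D_f = 16.5 × 1.93 = 31.845 kPa.
The water table coincides with the base, so in the self-weight term γ → γ' = 7.89 kN/m³.
q_ult = c·N_c·s_c + q·N_q + 0.5·γ·B·N_γ·s_γ
     = 18 × 27.9 × 1.09 + 31.845 × 16.4 + 0.5 × 7.89 × 2.4 × 12.8 × 0.91
     = 547.4 + 522.26 + 110.28 = 1179.9 kPa.

q_ult ≈ 1180 kPa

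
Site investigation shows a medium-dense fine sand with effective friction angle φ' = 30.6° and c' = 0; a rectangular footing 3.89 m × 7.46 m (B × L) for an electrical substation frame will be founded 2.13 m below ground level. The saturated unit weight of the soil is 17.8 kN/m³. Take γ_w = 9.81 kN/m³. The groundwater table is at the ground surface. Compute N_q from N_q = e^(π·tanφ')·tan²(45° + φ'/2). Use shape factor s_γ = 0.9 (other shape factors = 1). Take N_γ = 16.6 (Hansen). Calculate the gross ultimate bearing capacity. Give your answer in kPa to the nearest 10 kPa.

q_ult ≈ 570 kPa

tan30.6° = 0.5914, so N_q = e^(π×0.5914)·tan²(60.3°) = 6.41 × 3.074 = 19.7.
Water table at ground surface, so effective unit weight γ' = 17.8 − 9.81 = 7.99 kN/m³ is used throughout; overburden q = 7.99 × 2.13 = 17.019 kPa; the same γ' applies in the ½γBN_γ term.
Surcharge term q·N_q = 17.019 × 19.704 = 335.33 kPa; self-weight term 0.5·γ·B·N_γ·s_γ = 0.5 × 7.99 × 3.89 × 16.6 × 0.9 = 232.18 kPa.
q_ult = 335.33 + 232.18 = 567.51 kPa.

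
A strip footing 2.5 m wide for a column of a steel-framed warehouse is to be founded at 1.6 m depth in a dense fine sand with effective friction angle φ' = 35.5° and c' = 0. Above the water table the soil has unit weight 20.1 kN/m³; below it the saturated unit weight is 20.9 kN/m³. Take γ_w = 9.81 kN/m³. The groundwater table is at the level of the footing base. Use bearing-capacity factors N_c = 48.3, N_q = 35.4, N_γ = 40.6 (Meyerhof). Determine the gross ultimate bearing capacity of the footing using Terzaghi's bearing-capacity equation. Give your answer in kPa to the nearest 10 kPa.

q_ult ≈ 1700 kPa

q = γ·D_f = 20.1 × 1.6 = 32.16 kPa.
For the ½γBN_γ term take γ' = 20.9 − 9.81 = 11.09 kN/m³ (soil below base is submerged).
q·N_q = 32.16 × 35.4 = 1138.5 kPa
0.5·γ·B·N_γ = 0.5 × 11.09 × 2.5 × 40.6 = 562.82 kPa
q_ult = 1138.5 + 562.82 = 1701.3 kPa.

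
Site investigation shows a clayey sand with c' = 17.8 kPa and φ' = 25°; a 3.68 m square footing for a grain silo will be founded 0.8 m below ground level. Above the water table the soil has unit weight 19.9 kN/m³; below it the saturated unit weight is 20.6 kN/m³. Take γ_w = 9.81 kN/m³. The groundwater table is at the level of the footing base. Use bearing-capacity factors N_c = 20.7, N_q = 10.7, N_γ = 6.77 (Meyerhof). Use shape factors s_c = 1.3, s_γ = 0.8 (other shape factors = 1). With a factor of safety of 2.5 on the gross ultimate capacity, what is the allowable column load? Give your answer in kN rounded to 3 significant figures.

P_all ≈ 4100 kN

Overburden at base level: q = 19.9 × 0.8 = 15.92 kPa.
Below the base the soil is submerged, so the ½γBN_γ term uses γ' = 20.6 − 9.81 = 10.79 kN/m³.
Cohesion term c·N_c·s_c = 17.8 × 20.7 × 1.3 = 479 kPa; surcharge term q·N_q = 15.92 × 10.7 = 170.34 kPa; self-weight term 0.5·γ·B·N_γ·s_γ = 0.5 × 10.79 × 3.68 × 6.77 × 0.8 = 107.53 kPa.
q_ult = 479 + 170.34 + 107.53 = 756.87 kPa.
Gross allowable pressure q_all = 756.87 / 2.5 = 302.75 kPa.
Footing area = 13.5424 m², so allowable column load = 302.75 × 13.5424 = 4099.9 kN.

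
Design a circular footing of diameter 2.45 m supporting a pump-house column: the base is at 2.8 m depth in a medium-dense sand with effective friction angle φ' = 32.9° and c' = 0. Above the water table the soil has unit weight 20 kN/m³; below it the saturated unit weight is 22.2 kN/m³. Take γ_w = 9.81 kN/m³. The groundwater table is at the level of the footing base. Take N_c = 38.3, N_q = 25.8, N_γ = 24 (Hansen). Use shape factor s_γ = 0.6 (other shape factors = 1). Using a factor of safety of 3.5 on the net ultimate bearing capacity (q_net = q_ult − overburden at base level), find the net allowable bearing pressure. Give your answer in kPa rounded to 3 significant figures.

Overburden at base level: q = 20 × 2.8 = 56 kPa.
Below the base the soil is submerged, so the ½γBN_γ term uses γ' = 22.2 − 9.81 = 12.39 kN/m³.
Surcharge term q·N_q = 56 × 25.8 = 1444.8 kPa; self-weight term 0.5·γ·B·N_γ·s_γ = 0.5 × 12.39 × 2.45 × 24 × 0.6 = 218.56 kPa.
q_ult = 1444.8 + 218.56 = 1663.4 kPa.
q_net = 1663.4 − 56 = 1607.4 kPa.
q_all(net) = 1607.4 / 3.5 = 459.25 kPa.

q_all(net) ≈ 459 kPa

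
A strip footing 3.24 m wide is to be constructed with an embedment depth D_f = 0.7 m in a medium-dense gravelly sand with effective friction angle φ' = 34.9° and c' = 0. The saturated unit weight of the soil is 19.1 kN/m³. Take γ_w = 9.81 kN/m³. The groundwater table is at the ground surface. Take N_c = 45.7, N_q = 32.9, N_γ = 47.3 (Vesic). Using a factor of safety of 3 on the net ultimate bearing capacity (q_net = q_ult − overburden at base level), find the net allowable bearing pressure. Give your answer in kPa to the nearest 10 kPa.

Water table at ground surface, so effective unit weight γ' = 19.1 − 9.81 = 9.29 kN/m³ is used throughout; overburden q = 9.29 × 0.7 = 6.503 kPa; the same γ' applies in the ½γBN_γ term.
Surcharge term q·N_q = 6.503 × 32.9 = 213.95 kPa; self-weight term 0.5·γ·B·N_γ = 0.5 × 9.29 × 3.24 × 47.3 = 711.86 kPa.
q_ult = 213.95 + 711.86 = 925.8 kPa.
q_net = 925.8 − 6.503 = 919.3 kPa.
q_all(net) = 919.3 / 3 = 306.43 kPa.

q_all(net) ≈ 310 kPa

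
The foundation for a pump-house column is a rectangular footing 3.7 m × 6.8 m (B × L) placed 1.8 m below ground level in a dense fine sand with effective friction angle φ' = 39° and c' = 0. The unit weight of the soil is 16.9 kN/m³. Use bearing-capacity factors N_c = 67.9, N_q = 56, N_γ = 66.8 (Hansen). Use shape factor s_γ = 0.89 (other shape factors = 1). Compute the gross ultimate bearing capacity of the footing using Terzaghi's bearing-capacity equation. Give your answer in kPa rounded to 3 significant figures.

q_ult ≈ 3560 kPa

Effective surcharge at the founding depth q = γ·D_f = 16.9 × 1.8 = 30.42 kPa.
q_ult = q·N_q + 0.5·γ·B·N_γ·s_γ
     = 30.42 × 56 + 0.5 × 16.9 × 3.7 × 66.8 × 0.89
     = 1703.5 + 1858.8 = 3562.3 kPa.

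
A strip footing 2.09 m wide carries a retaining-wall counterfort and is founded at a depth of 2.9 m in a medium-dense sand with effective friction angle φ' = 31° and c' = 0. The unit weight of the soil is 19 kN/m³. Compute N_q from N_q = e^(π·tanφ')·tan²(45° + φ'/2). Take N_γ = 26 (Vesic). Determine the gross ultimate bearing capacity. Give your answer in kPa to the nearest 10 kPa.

tan31° = 0.6009, so N_q = e^(π×0.6009)·tan²(60.5°) = 6.604 × 3.124 = 20.63.
Effective surcharge at the founding depth q = γ·D_f = 19 × 2.9 = 55.1 kPa.
q_ult = q·N_q + 0.5·γ·B·N_γ
     = 55.1 × 20.631 + 0.5 × 19 × 2.09 × 26
     = 1136.8 + 516.23 = 1653 kPa.

q_ult ≈ 1650 kPa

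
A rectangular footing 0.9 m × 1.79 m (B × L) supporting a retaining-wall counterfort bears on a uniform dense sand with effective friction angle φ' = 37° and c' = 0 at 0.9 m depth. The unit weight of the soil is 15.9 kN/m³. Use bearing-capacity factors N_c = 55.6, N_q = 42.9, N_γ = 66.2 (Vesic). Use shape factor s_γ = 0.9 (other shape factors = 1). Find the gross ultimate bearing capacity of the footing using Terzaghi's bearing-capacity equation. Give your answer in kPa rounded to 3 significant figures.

Overburden at base level: q = 15.9 × 0.9 = 14.31 kPa.
Surcharge term q·N_q = 14.31 × 42.9 = 613.9 kPa; self-weight term 0.5·γ·B·N_γ·s_γ = 0.5 × 15.9 × 0.9 × 66.2 × 0.9 = 426.29 kPa.
q_ult = 613.9 + 426.29 = 1040.2 kPa.

q_ult ≈ 1040 kPa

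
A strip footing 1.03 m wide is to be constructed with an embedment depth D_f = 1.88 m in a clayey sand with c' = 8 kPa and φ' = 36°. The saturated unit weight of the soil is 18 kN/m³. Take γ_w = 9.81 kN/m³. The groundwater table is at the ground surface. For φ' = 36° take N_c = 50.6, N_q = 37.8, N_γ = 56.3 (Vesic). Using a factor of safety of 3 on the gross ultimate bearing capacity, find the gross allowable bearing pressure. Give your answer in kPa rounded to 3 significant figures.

γ' = 18 − 9.81 = 8.19 kN/m³ (submerged throughout). q = 8.19 × 1.88 = 15.397 kPa; the same γ' applies in the ½γBN_γ term.
c·N_c = 8 × 50.6 = 404.8 kPa
q·N_q = 15.397 × 37.8 = 582.01 kPa
0.5·γ·B·N_γ = 0.5 × 8.19 × 1.03 × 56.3 = 237.46 kPa
q_ult = 404.8 + 582.01 + 237.46 = 1224.3 kPa.
q_all = 1224.3 / 3 = 408.09 kPa.

q_all ≈ 408 kPa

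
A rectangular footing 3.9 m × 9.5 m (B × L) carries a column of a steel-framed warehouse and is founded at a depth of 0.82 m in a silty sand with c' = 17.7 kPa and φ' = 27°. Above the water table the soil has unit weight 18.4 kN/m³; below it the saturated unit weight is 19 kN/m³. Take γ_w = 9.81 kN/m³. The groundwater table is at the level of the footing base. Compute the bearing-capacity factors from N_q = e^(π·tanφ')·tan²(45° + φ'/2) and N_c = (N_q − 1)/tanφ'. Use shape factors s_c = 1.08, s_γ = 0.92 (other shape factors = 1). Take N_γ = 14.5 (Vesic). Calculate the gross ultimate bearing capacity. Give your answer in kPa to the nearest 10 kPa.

tan27° = 0.5095, so N_q = e^(π×0.5095)·tan²(58.5°) = 4.957 × 2.663 = 13.2.
N_c = (13.2 − 1)/tan27° = 23.94.
Overburden at base level: q = 18.4 × 0.82 = 15.088 kPa.
Below the base the soil is submerged, so the ½γBN_γ term uses γ' = 19 − 9.81 = 9.19 kN/m³.
Cohesion term c·N_c·s_c = 17.7 × 23.942 × 1.08 = 457.68 kPa; surcharge term q·N_q = 15.088 × 13.199 = 199.15 kPa; self-weight term 0.5·γ·B·N_γ·s_γ = 0.5 × 9.19 × 3.9 × 14.5 × 0.92 = 239.06 kPa.
q_ult = 457.68 + 199.15 + 239.06 = 895.89 kPa.

q_ult ≈ 900 kPa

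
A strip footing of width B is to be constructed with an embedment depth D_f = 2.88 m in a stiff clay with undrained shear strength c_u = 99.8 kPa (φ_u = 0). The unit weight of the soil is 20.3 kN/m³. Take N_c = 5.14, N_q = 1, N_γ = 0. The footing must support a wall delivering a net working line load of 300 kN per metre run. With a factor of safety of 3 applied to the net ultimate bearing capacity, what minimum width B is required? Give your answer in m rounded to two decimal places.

B = 1.75 m

Effective surcharge at the founding depth q = γ·D_f = 20.3 × 2.88 = 58.464 kPa.
q_ult = c·N_c + q·N_q
     = 99.8 × 5.14 + 58.464 × 1
     = 512.97 + 58.464 = 571.44 kPa.
For φ = 0 the ½γBN_γ term vanishes, so q_ult is independent of B. q_net = 571.44 − 58.464 = 512.97 kPa; q_all(net) = 512.97/3 = 170.99 kPa.
Required width B = w / q_all(net) = 300 / 170.99 = 1.754 m.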